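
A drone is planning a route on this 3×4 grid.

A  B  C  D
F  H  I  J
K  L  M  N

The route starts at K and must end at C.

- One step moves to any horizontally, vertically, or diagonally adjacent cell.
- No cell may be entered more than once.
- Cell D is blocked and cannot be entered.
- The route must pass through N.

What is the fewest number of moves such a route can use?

5

Any route passes through N somewhere between K and C. Summing Chebyshev distances along the two legs (K → N → C) gives a lower bound of 3 + 2 = 5 moves.
A route of 5 moves achieves this: K → H → I → N → J → C.
Since 5 matches the lower bound, it is optimal.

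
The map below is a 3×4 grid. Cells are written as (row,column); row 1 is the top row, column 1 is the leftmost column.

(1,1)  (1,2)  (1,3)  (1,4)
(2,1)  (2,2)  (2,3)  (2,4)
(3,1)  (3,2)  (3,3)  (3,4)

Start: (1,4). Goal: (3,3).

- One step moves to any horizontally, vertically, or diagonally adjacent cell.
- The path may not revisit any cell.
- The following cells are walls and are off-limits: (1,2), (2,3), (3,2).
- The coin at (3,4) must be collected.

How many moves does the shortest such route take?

Any route passes through (3,4) somewhere between (1,4) and (3,3). Summing Chebyshev distances along the two legs ((1,4) → (3,4) → (3,3)) gives a lower bound of 2 + 1 = 3 moves.
A route of 3 moves achieves this: (1,4) → (2,4) → (3,4) → (3,3).
Since 3 matches the lower bound, it is optimal.

3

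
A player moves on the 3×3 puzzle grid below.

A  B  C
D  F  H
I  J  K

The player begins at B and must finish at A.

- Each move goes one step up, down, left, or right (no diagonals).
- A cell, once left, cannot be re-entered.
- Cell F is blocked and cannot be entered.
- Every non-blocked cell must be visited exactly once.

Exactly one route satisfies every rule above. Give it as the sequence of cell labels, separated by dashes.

Need to visit all 8 open cells exactly once, starting at B and ending at A.
Cell D has only two open neighbours (A and I), so the path must pass straight through it: one of those is the cell it's entered from and the other is where it exits.
Route from B: right to C, 2× down (reaching K), 2× left (reaching I), 2× up (reaching A) — 7 moves in all.
Check: all 8 open cells covered.

B - C - H - K - J - I - D - A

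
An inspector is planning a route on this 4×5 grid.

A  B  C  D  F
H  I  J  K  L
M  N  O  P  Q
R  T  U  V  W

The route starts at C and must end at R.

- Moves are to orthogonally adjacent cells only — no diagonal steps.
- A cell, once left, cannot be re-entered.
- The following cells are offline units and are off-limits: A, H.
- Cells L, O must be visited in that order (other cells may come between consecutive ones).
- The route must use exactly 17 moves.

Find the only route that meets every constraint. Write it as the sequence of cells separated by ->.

C -> B -> I -> J -> K -> D -> F -> L -> Q -> W -> V -> P -> O -> U -> T -> N -> M -> R

The waypoints must appear in the order L, O, with no cell reused.
Route from C: left 1 to B, down 1 to I, right 2 to K, up 1 to D, right 1 to F, down 3 to W, left 1 to V, up 1 to P, left 1 to O, down 1 to U, left 1 to T, up 1 to N, left 1 to M, down 1 to R — 17 moves in all.
Check: order respected (L at step 7, O at step 12); 17 moves as required.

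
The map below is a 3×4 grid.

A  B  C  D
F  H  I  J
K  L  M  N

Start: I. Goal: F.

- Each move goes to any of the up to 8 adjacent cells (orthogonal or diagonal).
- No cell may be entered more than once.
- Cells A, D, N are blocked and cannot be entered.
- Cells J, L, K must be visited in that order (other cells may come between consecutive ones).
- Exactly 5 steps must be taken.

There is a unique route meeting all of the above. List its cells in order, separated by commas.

The waypoints must appear in the order J, L, K, with no cell reused.
Route from I: right to J, down-left to M, 2× left (reaching K), up to F — 5 moves in all.
Check: order respected (J at step 1, L at step 3, K at step 4); 5 moves as required.

I, J, M, L, K, F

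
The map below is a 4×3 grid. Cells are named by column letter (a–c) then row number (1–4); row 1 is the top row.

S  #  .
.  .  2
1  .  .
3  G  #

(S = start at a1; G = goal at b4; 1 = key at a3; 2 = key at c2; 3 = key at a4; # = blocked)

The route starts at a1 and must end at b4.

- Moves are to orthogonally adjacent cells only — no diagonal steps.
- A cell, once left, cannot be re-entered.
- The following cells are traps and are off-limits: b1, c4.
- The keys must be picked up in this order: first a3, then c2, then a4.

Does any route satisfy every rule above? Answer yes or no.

no

Ignoring the required order, 1 revisit-free route from a1 to b4 passes through all of a3, c2, and a4; the waypoint orders that occur are c2 → a3 → a4 (1) — never a3 → c2 → a4.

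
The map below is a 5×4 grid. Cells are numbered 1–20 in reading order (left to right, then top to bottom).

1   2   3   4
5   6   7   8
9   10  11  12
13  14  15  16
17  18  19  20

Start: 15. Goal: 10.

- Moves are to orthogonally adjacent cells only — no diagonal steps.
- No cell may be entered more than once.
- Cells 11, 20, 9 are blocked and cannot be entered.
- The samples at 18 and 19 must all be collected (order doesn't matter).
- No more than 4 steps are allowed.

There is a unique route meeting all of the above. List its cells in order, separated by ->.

Any route must reach 18 and 19 and still end at 10 within 4 moves, so the order of the required stops is forced.
Route from 15: down to 19, left to 18, 2× up (reaching 10) — 4 moves in all.
Check: all required cells visited; 4 ≤ 4 moves.

15 -> 19 -> 18 -> 14 -> 10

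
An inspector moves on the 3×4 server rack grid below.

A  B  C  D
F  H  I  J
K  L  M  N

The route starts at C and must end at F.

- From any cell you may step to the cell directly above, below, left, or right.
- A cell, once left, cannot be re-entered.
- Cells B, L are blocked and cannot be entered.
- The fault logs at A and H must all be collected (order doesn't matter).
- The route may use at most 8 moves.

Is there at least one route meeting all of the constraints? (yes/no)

no

A must be visited but has only one open neighbour (F), and it is neither the start nor the goal — the route would have to enter and leave through F, re-entering it.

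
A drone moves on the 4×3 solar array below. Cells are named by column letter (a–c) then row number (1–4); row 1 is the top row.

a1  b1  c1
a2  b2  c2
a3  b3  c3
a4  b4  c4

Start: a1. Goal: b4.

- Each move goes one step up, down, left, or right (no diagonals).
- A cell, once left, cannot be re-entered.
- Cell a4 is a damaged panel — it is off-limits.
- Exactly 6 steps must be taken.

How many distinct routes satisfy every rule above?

11

Need simple routes of exactly 6 moves from a1 to b4 (Manhattan distance 4, so 1 moves are spent on a detour and 1 undoing it).
Branch systematically from the start, pruning whenever the remaining move budget drops below the Manhattan distance to b4 or differs from it in parity. Grouping the completions by first move — via a2: 4; via b1: 7 — and summing: 4 + 7 = 11.
That gives 11 routes.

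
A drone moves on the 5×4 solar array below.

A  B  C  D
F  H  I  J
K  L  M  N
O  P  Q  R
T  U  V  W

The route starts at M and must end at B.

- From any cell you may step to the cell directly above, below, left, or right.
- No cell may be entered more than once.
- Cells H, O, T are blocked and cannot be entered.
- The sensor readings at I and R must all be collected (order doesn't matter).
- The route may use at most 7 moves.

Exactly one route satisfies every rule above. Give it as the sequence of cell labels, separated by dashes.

The budget equals the shortest possible length, so every move has to be on a shortest route through the required cells.
Route from M: down to Q, right to R, 2× up (reaching J), left to I, up to C, left to B — 7 moves in all.
Check: all required cells visited; 7 ≤ 7 moves.

M - Q - R - N - J - I - C - B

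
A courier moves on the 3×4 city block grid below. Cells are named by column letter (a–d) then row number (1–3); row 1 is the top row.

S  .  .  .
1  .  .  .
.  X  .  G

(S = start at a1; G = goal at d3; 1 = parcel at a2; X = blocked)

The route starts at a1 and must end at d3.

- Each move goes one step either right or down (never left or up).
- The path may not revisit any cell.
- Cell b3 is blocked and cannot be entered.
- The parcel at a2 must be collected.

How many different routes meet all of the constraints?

2

A right/down-only route from a1 to d3 makes exactly 2 down-moves and 3 right-moves in some order.
With no other constraints that would be C(5,2) = 10 routes.
Split at a2 and multiply the segment counts (each segment already excludes blocked cells): a1→a2: 1; a2→d3: 2; product = 2.
That gives 2 routes.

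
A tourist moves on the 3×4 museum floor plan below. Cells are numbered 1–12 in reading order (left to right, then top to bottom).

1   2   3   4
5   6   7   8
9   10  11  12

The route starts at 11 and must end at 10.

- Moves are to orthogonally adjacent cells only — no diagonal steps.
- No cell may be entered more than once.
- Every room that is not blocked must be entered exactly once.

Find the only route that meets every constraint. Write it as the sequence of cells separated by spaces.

Need to visit all 12 open cells exactly once, starting at 11 and ending at 10.
Cell 4 has only two open neighbours (8 and 3), so the path must pass straight through it: one of those is the cell it's entered from and the other is where it exits.
Route from 11: right to 12, 2× up (reaching 4), left to 3, down to 7, left to 6, up to 2, left to 1, 2× down (reaching 9), right to 10 — 11 moves in all.
Check: all 12 open cells covered.

11 12 8 4 3 7 6 2 1 5 9 10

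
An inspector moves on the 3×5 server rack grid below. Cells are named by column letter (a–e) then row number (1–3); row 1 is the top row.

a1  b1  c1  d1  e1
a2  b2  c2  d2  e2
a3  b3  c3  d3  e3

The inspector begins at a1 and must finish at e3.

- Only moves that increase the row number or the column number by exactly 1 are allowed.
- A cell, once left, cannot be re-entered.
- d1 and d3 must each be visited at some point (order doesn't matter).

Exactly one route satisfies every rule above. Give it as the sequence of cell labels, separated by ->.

a1 -> b1 -> c1 -> d1 -> d2 -> d3 -> e3

Moves only go right or down, so the column and row indices never decrease.
Route from a1: 3× right (reaching d1), 2× down (reaching d3), right to e3 — 6 moves in all.
Check: all required cells visited.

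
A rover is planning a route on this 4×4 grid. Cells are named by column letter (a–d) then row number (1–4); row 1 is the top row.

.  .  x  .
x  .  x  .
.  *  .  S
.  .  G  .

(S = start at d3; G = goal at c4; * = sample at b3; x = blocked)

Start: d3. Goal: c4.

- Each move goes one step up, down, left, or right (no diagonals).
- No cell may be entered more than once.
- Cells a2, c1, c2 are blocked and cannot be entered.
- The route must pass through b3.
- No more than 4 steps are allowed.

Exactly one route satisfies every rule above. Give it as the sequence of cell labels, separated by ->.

Any route must reach b3 and still end at c4 within 4 moves, so the order of the required stops is forced.
Route from d3: 2× left (reaching b3), down to b4, right to c4 — 4 moves in all.
Check: all required cells visited; 4 ≤ 4 moves.

d3 -> c3 -> b3 -> b4 -> c4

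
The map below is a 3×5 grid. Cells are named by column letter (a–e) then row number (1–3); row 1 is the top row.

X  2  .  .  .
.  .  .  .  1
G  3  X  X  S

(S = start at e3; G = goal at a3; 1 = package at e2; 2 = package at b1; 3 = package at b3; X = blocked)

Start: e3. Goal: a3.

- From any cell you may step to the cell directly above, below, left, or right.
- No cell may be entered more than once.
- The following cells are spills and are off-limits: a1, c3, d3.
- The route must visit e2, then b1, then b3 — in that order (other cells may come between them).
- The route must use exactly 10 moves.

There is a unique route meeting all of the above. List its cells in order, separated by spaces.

e3 e2 e1 d1 d2 c2 c1 b1 b2 b3 a3

The waypoints must appear in the order e2, b1, b3, with no cell reused.
Route from e3: 2× up (reaching e1), left to d1, down to d2, left to c2, up to c1, left to b1, 2× down (reaching b3), left to a3 — 10 moves in all.
Check: order respected (1 at step 1, 2 at step 7, 3 at step 9); 10 moves as required.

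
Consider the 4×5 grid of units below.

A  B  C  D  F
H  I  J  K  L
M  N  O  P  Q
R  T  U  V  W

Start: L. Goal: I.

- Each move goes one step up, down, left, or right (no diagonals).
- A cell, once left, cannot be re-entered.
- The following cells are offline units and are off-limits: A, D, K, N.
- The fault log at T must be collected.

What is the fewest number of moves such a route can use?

Any route passes through T somewhere between L and I. Summing Manhattan distances along the two legs (L → T → I) gives a lower bound of 5 + 2 = 7 moves.
That bound ignores the blocked cells. Measuring each leg by the fewest moves that actually steer around them (L→T: 5; T→I: 4) raises the lower bound to 9.
A route of 9 moves exists: L → Q → W → V → U → T → R → M → H → I.
Since 9 matches that lower bound, it is optimal.

9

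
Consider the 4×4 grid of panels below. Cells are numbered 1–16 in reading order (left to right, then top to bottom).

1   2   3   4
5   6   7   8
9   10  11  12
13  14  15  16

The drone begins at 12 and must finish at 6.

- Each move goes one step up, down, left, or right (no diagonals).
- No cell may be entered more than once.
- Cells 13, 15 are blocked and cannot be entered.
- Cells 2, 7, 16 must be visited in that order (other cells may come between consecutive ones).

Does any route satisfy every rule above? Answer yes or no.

16 must be visited but has only one open neighbour (12), and it is neither the start nor the goal — the route would have to enter and leave through 12, re-entering it.

no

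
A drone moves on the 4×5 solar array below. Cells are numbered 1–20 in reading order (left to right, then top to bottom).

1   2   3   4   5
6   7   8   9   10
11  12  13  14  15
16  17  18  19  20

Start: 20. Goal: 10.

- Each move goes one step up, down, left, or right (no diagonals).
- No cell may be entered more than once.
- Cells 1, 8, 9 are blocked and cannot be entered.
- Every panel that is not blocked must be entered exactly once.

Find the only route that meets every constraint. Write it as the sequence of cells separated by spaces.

Need to visit all 17 open cells exactly once, starting at 20 and ending at 10.
Cell 4 has only two open neighbours (3 and 5), so the path must pass straight through it: one of those is the cell it's entered from and the other is where it exits.
Route from 20: up 1 to 15, left 1 to 14, down 1 to 19, left 1 to 18, up 1 to 13, left 1 to 12, down 1 to 17, left 1 to 16, up 2 to 6, right 1 to 7, up 1 to 2, right 3 to 5, down 1 to 10 — 16 moves in all.
Check: all 17 open cells covered.

20 15 14 19 18 13 12 17 16 11 6 7 2 3 4 5 10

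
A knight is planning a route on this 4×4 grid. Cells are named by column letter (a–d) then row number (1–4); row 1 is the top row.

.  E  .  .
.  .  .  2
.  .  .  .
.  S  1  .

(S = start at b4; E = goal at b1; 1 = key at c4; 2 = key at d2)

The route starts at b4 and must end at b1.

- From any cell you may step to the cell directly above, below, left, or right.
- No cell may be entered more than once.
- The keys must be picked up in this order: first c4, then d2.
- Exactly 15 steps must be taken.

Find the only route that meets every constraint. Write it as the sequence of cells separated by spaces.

The waypoints must appear in the order c4, d2, with no cell reused.
Route from b4: left to a4, up to a3, 2× right (reaching c3), down to c4, right to d4, 3× up (reaching d1), left to c1, down to c2, 2× left (reaching a2), up to a1, right to b1 — 15 moves in all.
Check: order respected (1 at step 5, 2 at step 8); 15 moves as required.

b4 a4 a3 b3 c3 c4 d4 d3 d2 d1 c1 c2 b2 a2 a1 b1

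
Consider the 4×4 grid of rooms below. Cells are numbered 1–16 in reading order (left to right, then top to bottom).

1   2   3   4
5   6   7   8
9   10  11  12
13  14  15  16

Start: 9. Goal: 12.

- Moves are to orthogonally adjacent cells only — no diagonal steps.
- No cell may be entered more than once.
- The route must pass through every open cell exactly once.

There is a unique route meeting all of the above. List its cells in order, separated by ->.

Need to visit all 16 open cells exactly once, starting at 9 and ending at 12.
Cell 1 has only two open neighbours (5 and 2), so the path must pass straight through it: one of those is the cell it's entered from and the other is where it exits.
Route from 9: down 1 to 13, right 1 to 14, up 2 to 6, left 1 to 5, up 1 to 1, right 3 to 4, down 1 to 8, left 1 to 7, down 2 to 15, right 1 to 16, up 1 to 12 — 15 moves in all.
Check: all 16 open cells covered.

9 -> 13 -> 14 -> 10 -> 6 -> 5 -> 1 -> 2 -> 3 -> 4 -> 8 -> 7 -> 11 -> 15 -> 16 -> 12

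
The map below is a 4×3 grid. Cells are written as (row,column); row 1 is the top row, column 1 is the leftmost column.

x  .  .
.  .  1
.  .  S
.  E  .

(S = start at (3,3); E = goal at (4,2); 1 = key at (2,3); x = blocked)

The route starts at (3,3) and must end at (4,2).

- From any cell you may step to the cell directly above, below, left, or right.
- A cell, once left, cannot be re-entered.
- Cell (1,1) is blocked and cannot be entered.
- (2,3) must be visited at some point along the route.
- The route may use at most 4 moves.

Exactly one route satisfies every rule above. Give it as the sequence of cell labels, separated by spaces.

(3,3) (2,3) (2,2) (3,2) (4,2)

The 4-move cap with required stops at (2,3) leaves no slack for detours.
Route from (3,3): up 1 to (2,3), left 1 to (2,2), down 2 to (4,2) — 4 moves in all.
Check: all required cells visited; 4 ≤ 4 moves.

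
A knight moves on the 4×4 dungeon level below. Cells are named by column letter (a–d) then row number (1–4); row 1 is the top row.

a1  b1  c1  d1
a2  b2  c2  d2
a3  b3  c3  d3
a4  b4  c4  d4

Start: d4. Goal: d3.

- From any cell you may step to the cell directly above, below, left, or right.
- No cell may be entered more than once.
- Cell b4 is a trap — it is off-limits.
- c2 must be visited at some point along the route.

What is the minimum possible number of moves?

5

Any route passes through c2 somewhere between d4 and d3. Summing Manhattan distances along the two legs (d4 → c2 → d3) gives a lower bound of 3 + 2 = 5 moves.
A route of 5 moves achieves this: d4 → c4 → c3 → c2 → d2 → d3.
Since 5 matches the lower bound, it is optimal.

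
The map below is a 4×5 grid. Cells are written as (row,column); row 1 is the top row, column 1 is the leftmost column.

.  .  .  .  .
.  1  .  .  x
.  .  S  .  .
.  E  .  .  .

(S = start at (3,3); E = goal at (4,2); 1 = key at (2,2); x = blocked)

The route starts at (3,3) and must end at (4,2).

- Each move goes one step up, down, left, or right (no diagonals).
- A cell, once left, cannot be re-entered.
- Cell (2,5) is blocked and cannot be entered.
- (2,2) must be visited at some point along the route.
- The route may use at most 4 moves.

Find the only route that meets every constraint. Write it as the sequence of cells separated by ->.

(3,3) -> (2,3) -> (2,2) -> (3,2) -> (4,2)

The 4-move cap with required stops at (2,2) leaves no slack for detours.
Route from (3,3): up 1 to (2,3), left 1 to (2,2), down 2 to (4,2) — 4 moves in all.
Check: all required cells visited; 4 ≤ 4 moves.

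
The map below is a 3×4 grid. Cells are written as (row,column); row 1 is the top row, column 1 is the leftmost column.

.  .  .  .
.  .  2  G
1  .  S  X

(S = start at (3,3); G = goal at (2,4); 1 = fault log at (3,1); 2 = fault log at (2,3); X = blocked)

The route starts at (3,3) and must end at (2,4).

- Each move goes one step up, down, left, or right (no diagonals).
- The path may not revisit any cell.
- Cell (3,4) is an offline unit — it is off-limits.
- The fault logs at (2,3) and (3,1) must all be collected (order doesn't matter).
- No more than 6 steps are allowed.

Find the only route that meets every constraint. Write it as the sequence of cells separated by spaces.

The budget equals the shortest possible length, so every move has to be on a shortest route through the required cells.
Route from (3,3): left 2 to (3,1), up 1 to (2,1), right 3 to (2,4) — 6 moves in all.
Check: all required cells visited; 6 ≤ 6 moves.

(3,3) (3,2) (3,1) (2,1) (2,2) (2,3) (2,4)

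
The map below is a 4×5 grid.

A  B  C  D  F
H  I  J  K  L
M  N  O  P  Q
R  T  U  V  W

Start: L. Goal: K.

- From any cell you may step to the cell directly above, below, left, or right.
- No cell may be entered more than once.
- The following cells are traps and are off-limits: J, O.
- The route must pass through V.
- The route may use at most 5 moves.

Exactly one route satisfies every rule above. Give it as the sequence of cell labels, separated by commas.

Any route must reach V and still end at K within 5 moves, so the order of the required stops is forced.
Route from L: down 2 to W, left 1 to V, up 2 to K — 5 moves in all.
Check: all required cells visited; 5 ≤ 5 moves.

L, Q, W, V, P, K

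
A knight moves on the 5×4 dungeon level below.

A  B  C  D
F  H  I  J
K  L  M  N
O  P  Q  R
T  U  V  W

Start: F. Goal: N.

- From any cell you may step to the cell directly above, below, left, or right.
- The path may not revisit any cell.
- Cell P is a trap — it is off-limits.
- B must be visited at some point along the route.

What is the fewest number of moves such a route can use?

Any route passes through B somewhere between F and N. Summing Manhattan distances along the two legs (F → B → N) gives a lower bound of 2 + 4 = 6 moves.
A route of 6 moves achieves this: F → A → B → H → L → M → N.
Since 6 matches the lower bound, it is optimal.

6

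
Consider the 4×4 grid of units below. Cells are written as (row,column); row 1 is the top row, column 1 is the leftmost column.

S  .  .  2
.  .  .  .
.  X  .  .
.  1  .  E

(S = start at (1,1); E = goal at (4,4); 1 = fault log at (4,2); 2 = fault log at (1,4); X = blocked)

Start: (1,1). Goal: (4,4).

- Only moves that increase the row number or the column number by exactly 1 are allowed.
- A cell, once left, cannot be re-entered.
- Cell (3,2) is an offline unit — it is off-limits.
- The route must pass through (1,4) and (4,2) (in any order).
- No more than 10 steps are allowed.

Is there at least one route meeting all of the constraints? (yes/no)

no

(4,2) is below but to the left of (1,4): going (1,4) → (4,2) would need a leftward move and (4,2) → (1,4) an upward move, so no right/down-only route can visit both required cells.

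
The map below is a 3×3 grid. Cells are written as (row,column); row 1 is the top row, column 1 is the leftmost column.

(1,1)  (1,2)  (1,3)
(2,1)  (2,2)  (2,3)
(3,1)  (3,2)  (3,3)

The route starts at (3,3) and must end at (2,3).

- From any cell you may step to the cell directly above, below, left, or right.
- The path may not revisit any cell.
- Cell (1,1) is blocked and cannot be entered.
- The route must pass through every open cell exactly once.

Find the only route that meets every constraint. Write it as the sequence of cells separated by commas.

(3,3), (3,2), (3,1), (2,1), (2,2), (1,2), (1,3), (2,3)

Need to visit all 8 open cells exactly once, starting at (3,3) and ending at (2,3).
Route from (3,3): 2× left (reaching (3,1)), up to (2,1), right to (2,2), up to (1,2), right to (1,3), down to (2,3) — 7 moves in all.
Check: all 8 open cells covered.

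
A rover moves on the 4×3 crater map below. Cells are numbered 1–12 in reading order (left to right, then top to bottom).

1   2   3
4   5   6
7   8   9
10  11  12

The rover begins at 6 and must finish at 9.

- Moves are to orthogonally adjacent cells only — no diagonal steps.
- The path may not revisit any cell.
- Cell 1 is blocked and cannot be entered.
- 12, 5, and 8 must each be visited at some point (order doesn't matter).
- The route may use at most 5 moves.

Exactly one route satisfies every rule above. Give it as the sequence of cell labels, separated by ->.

The budget equals the shortest possible length, so every move has to be on a shortest route through the required cells.
Route from 6: left 1 to 5, down 2 to 11, right 1 to 12, up 1 to 9 — 5 moves in all.
Check: all required cells visited; 5 ≤ 5 moves.

6 -> 5 -> 8 -> 11 -> 12 -> 9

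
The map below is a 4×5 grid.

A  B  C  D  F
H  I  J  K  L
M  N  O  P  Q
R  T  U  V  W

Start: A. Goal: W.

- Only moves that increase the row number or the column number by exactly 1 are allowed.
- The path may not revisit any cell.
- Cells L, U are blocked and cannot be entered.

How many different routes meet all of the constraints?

A right/down-only route from A to W makes exactly 3 down-moves and 4 right-moves in some order.
With no other constraints that would be C(7,3) = 35 routes.
Subtract routes through each blocked cell (inclusion–exclusion for overlaps): − through L: 5 − through U: 10 → 20.
That gives 20 routes.

20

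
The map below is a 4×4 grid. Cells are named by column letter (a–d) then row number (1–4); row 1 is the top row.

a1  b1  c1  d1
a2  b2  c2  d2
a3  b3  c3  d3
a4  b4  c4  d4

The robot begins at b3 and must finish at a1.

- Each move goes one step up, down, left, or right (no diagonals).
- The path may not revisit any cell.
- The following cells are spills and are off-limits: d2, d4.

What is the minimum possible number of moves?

The Manhattan distance from b3 to a1 is |3−1| + |2−1| = 3, so at least 3 moves are needed.
A route of 3 moves achieves this: b3 → b2 → b1 → a1.
Since 3 matches the lower bound, it is optimal.

3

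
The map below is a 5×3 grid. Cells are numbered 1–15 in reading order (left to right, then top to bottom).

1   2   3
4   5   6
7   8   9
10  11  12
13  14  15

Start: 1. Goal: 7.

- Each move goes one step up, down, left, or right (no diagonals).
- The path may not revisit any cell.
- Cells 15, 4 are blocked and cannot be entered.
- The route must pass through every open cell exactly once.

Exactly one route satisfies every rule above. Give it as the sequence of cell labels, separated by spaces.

1 2 3 6 5 8 9 12 11 14 13 10 7

Need to visit all 13 open cells exactly once, starting at 1 and ending at 7.
Cell 12 has only two open neighbours (9 and 11), so the path must pass straight through it: one of those is the cell it's entered from and the other is where it exits.
Route from 1: right 2 to 3, down 1 to 6, left 1 to 5, down 1 to 8, right 1 to 9, down 1 to 12, left 1 to 11, down 1 to 14, left 1 to 13, up 2 to 7 — 12 moves in all.
Check: all 13 open cells covered.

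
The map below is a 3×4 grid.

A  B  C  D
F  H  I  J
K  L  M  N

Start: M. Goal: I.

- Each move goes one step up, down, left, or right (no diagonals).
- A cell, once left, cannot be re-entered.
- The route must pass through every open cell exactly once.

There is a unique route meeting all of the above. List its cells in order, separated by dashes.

M - N - J - D - C - B - A - F - K - L - H - I

Need to visit all 12 open cells exactly once, starting at M and ending at I.
Cell D has only two open neighbours (J and C), so the path must pass straight through it: one of those is the cell it's entered from and the other is where it exits.
Route from M: right 1 to N, up 2 to D, left 3 to A, down 2 to K, right 1 to L, up 1 to H, right 1 to I — 11 moves in all.
Check: all 12 open cells covered.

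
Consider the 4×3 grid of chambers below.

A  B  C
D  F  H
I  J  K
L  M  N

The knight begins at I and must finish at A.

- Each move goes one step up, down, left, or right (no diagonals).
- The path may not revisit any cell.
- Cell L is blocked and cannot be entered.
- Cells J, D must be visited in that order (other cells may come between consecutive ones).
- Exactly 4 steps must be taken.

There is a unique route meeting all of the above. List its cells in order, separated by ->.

I -> J -> F -> D -> A

The waypoints must appear in the order J, D, with no cell reused.
Route from I: right 1 to J, up 1 to F, left 1 to D, up 1 to A — 4 moves in all.
Check: order respected (J at step 1, D at step 3); 4 moves as required.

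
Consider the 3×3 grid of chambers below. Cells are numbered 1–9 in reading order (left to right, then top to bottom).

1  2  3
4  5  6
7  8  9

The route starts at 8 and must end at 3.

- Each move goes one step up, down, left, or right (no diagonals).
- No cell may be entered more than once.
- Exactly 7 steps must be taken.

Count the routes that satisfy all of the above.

2

Need simple routes of exactly 7 moves from 8 to 3 (Manhattan distance 3, so 2 moves are spent on a detour and 2 undoing it).
Enumerating: 8 7 4 1 2 5 6 3 | 8 9 6 5 4 1 2 3.
That gives 2 routes.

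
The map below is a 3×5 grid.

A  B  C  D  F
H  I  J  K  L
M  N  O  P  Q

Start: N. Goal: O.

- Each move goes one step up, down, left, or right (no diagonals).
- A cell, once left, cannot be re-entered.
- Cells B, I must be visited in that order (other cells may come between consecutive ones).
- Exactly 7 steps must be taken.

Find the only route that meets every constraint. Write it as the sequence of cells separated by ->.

The waypoints must appear in the order B, I, with no cell reused.
Route from N: left 1 to M, up 2 to A, right 1 to B, down 1 to I, right 1 to J, down 1 to O — 7 moves in all.
Check: order respected (B at step 4, I at step 5); 7 moves as required.

N -> M -> H -> A -> B -> I -> J -> O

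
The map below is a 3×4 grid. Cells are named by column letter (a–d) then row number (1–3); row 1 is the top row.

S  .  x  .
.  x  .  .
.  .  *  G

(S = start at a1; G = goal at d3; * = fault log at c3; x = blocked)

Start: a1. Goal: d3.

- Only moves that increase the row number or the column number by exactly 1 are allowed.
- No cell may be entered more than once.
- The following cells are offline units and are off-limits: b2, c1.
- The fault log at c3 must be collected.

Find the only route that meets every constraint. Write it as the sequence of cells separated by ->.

a1 -> a2 -> a3 -> b3 -> c3 -> d3

Moves only go right or down, so the column and row indices never decrease.
Route from a1: down 2 to a3, right 3 to d3 — 5 moves in all.
Check: all required cells visited.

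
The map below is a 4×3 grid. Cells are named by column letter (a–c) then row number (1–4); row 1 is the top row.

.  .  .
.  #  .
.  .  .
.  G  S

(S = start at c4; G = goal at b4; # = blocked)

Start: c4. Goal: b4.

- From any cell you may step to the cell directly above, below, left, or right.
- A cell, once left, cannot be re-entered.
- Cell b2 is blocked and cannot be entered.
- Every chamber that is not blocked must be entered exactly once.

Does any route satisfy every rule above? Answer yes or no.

no

Colour the cells like a checkerboard: each orthogonal step flips colour, so a Hamiltonian route alternates colours. Here there are 5 cells of one colour and 6 of the other, with start on the opposite colour to the goal — the counts and endpoints can't be arranged into an alternating sequence of length 11, so no Hamiltonian route exists.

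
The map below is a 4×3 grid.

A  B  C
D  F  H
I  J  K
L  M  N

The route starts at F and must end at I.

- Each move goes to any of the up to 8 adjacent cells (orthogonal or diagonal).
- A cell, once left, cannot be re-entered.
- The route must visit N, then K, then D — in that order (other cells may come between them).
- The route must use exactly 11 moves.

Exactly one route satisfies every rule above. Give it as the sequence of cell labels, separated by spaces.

F J L M N K H C B A D I

The waypoints must appear in the order N, K, D, with no cell reused.
Route from F: down 1 to J, down-left 1 to L, right 2 to N, up 3 to C, left 2 to A, down 2 to I — 11 moves in all.
Check: order respected (N at step 4, K at step 5, D at step 10); 11 moves as required.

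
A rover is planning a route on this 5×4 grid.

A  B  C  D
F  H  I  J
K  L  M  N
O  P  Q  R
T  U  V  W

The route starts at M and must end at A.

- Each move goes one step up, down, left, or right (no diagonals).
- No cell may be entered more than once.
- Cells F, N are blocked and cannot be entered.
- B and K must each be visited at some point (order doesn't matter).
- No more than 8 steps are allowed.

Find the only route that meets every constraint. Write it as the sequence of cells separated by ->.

M -> Q -> P -> O -> K -> L -> H -> B -> A

The 8-move cap with required stops at B, K leaves no slack for detours.
Route from M: down 1 to Q, left 2 to O, up 1 to K, right 1 to L, up 2 to B, left 1 to A — 8 moves in all.
Check: all required cells visited; 8 ≤ 8 moves.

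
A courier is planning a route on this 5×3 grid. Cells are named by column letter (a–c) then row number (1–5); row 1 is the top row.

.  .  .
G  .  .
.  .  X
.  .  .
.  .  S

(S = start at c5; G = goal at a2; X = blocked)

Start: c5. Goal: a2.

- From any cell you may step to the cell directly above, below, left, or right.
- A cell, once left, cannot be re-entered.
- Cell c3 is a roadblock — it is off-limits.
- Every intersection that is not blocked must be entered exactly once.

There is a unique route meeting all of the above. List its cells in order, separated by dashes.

c5 - c4 - b4 - b5 - a5 - a4 - a3 - b3 - b2 - c2 - c1 - b1 - a1 - a2

Need to visit all 14 open cells exactly once, starting at c5 and ending at a2.
Cell c2 has only two open neighbours (c1 and b2), so the path must pass straight through it: one of those is the cell it's entered from and the other is where it exits.
Route from c5: up to c4, left to b4, down to b5, left to a5, 2× up (reaching a3), right to b3, up to b2, right to c2, up to c1, 2× left (reaching a1), down to a2 — 13 moves in all.
Check: all 14 open cells covered.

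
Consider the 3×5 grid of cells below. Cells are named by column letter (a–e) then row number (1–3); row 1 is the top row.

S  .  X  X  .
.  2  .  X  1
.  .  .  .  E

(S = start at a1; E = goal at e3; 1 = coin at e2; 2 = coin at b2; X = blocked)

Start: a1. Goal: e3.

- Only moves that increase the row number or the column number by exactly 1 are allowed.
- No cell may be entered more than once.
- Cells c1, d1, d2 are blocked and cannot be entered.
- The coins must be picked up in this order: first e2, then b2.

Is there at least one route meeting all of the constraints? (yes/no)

b2 lies to the left of e2, so going from e2 to b2 would need a leftward move — but moves only go right/down, so e2 cannot be visited before b2.

no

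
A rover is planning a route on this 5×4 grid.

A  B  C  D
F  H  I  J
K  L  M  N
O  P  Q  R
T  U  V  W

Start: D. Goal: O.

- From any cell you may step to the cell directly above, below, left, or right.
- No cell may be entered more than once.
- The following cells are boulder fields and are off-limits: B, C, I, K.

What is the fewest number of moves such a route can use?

The Manhattan distance from D to O is |1−4| + |4−1| = 6, so at least 6 moves are needed.
A route of 6 moves achieves this: D → J → N → R → Q → P → O.
Since 6 matches the lower bound, it is optimal.

6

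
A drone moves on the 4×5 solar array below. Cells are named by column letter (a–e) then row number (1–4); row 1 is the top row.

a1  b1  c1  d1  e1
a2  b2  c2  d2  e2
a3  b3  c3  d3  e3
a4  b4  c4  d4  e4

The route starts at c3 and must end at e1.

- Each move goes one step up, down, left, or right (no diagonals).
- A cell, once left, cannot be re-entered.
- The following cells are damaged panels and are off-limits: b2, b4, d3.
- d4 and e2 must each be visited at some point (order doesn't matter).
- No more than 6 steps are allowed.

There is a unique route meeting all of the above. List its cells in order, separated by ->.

Any route must reach d4 and e2 and still end at e1 within 6 moves, so the order of the required stops is forced.
Route from c3: down 1 to c4, right 2 to e4, up 3 to e1 — 6 moves in all.
Check: all required cells visited; 6 ≤ 6 moves.

c3 -> c4 -> d4 -> e4 -> e3 -> e2 -> e1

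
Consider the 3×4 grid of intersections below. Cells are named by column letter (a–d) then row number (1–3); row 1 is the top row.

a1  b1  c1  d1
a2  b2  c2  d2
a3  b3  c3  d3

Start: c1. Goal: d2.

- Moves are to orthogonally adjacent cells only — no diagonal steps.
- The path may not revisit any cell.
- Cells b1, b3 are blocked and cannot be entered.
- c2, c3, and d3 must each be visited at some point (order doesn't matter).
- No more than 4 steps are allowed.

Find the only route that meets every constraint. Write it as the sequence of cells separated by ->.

The 4-move cap with required stops at c2, c3, d3 leaves no slack for detours.
Route from c1: down 2 to c3, right 1 to d3, up 1 to d2 — 4 moves in all.
Check: all required cells visited; 4 ≤ 4 moves.

c1 -> c2 -> c3 -> d3 -> d2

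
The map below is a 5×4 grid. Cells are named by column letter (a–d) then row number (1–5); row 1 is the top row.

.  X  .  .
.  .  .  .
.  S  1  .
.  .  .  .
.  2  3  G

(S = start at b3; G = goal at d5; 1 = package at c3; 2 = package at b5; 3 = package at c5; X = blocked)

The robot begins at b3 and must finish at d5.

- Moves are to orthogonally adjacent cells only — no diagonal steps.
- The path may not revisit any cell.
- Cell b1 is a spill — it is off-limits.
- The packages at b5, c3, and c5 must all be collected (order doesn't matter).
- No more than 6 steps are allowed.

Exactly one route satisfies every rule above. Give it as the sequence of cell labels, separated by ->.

b3 -> c3 -> c4 -> b4 -> b5 -> c5 -> d5

Any route must reach b5, c3, and c5 and still end at d5 within 6 moves, so the order of the required stops is forced.
Route from b3: right to c3, down to c4, left to b4, down to b5, 2× right (reaching d5) — 6 moves in all.
Check: all required cells visited; 6 ≤ 6 moves.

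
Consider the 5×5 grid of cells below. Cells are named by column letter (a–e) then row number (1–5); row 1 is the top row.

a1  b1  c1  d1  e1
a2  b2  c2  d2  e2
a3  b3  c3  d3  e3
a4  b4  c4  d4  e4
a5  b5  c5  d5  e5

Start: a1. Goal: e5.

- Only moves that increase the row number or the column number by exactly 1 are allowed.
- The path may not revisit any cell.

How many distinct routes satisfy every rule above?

70

A right/down-only route from a1 to e5 makes exactly 4 down-moves and 4 right-moves in some order.
With no other constraints that would be C(8,4) = 70 routes.
That gives 70 routes.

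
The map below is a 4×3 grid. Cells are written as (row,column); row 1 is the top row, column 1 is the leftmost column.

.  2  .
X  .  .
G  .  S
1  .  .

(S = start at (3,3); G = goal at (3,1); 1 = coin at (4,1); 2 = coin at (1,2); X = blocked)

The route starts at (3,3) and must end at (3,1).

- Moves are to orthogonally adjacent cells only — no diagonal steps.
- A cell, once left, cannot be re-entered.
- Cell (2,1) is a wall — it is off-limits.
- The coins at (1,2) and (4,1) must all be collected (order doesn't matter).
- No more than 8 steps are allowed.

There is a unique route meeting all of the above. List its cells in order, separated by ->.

Any route must reach (1,2) and (4,1) and still end at (3,1) within 8 moves, so the order of the required stops is forced.
Route from (3,3): up 2 to (1,3), left 1 to (1,2), down 3 to (4,2), left 1 to (4,1), up 1 to (3,1) — 8 moves in all.
Check: all required cells visited; 8 ≤ 8 moves.

(3,3) -> (2,3) -> (1,3) -> (1,2) -> (2,2) -> (3,2) -> (4,2) -> (4,1) -> (3,1)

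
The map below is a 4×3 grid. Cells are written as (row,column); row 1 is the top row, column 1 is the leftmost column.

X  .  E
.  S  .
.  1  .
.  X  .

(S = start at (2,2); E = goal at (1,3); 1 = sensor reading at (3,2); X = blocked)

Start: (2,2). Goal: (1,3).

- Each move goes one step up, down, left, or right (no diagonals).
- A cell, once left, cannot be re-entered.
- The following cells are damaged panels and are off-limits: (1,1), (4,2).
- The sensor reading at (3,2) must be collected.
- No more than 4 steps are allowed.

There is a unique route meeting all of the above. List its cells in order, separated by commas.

(2,2), (3,2), (3,3), (2,3), (1,3)

The 4-move cap with required stops at (3,2) leaves no slack for detours.
Route from (2,2): down to (3,2), right to (3,3), 2× up (reaching (1,3)) — 4 moves in all.
Check: all required cells visited; 4 ≤ 4 moves.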